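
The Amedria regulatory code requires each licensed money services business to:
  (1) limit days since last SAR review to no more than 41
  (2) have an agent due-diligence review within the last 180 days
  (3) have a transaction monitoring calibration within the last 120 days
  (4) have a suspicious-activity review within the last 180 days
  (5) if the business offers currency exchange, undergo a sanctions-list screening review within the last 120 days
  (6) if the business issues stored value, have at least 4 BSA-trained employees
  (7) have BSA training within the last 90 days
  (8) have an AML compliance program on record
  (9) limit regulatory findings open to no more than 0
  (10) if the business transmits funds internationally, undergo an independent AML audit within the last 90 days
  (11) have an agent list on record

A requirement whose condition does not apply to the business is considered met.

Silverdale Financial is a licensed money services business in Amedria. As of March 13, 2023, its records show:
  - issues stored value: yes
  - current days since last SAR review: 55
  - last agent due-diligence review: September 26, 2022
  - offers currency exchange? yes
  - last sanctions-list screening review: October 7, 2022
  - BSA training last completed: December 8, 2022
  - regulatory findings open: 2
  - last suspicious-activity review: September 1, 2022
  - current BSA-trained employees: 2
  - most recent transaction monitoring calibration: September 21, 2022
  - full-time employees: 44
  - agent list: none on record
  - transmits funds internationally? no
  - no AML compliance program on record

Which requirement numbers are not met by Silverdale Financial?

1, 3, 4, 5, 6, 7, 8, 9, 11

1. days since last SAR review 55 > 41 → not met
2. agent due-diligence review 168 days ago vs limit 180 → met
3. transaction monitoring calibration 173 days ago vs limit 120 → not met
4. suspicious-activity review 193 days ago vs limit 180 → not met
5. condition 'offers currency exchange' holds; sanctions-list screening review 157 days ago vs limit 120 → not met
6. condition 'issues stored value' holds; BSA-trained employees 2 < 4 → not met
7. BSA training 95 days ago vs limit 90 → not met
8. AML compliance program absent → not met
9. regulatory findings open 2 > 0 → not met
10. condition 'transmits funds internationally' does not hold → requirement n/a → met
11. agent list absent → not met
Not met: 1, 3, 4, 5, 6, 7, 8, 9, 11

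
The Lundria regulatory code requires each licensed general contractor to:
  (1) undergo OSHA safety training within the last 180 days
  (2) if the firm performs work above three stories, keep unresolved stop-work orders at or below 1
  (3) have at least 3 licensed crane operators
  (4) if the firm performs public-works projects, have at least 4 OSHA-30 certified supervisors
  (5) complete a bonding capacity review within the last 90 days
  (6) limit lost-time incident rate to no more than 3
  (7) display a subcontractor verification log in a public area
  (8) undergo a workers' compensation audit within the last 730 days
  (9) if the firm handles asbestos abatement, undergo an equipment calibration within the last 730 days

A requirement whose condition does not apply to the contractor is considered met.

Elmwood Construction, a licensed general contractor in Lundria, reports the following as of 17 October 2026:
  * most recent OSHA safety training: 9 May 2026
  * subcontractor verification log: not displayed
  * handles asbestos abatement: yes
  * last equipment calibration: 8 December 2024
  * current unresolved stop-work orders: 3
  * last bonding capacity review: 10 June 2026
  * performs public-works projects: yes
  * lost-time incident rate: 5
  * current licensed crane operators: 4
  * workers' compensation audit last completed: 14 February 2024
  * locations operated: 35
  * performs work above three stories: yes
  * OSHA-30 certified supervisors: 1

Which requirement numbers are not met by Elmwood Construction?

1. OSHA safety training 161 days ago vs limit 180 → met
2. condition 'performs work above three stories' holds; unresolved stop-work orders 3 > 1 → not met
3. licensed crane operators 4 ≥ 3 → met
4. condition 'performs public-works projects' holds; OSHA-30 certified supervisors 1 < 4 → not met
5. bonding capacity review 129 days ago vs limit 90 → not met
6. lost-time incident rate 5 > 3 → not met
7. subcontractor verification log absent → not met
8. workers' compensation audit 976 days ago vs limit 730 → not met
9. condition 'handles asbestos abatement' holds; equipment calibration 678 days ago vs limit 730 → met
Not met: 2, 4, 5, 6, 7, 8

2, 4, 5, 6, 7, 8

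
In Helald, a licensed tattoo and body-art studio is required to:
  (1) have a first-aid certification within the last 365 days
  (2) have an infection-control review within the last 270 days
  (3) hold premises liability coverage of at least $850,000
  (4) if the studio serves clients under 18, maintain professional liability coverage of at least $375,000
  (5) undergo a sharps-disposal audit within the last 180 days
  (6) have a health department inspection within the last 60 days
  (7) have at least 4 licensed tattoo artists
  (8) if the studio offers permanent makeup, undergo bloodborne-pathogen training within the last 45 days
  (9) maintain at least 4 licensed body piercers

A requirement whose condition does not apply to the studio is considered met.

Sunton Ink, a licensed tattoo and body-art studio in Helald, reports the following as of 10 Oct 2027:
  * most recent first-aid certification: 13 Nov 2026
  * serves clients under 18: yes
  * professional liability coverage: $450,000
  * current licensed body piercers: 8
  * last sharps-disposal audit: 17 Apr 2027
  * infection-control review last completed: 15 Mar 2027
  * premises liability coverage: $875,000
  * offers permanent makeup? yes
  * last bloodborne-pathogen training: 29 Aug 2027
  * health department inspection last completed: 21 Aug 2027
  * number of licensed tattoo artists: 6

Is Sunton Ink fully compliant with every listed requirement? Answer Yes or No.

1. first-aid certification 331 days ago vs limit 365 → met
2. infection-control review 209 days ago vs limit 270 → met
3. premises liability coverage $875,000 ≥ $850,000 → met
4. condition 'serves clients under 18' holds; professional liability coverage $450,000 ≥ $375,000 → met
5. sharps-disposal audit 176 days ago vs limit 180 → met
6. health department inspection 50 days ago vs limit 60 → met
7. licensed tattoo artists 6 ≥ 4 → met
8. condition 'offers permanent makeup' holds; bloodborne-pathogen training 42 days ago vs limit 45 → met
9. licensed body piercers 8 ≥ 4 → met
All met.

Yes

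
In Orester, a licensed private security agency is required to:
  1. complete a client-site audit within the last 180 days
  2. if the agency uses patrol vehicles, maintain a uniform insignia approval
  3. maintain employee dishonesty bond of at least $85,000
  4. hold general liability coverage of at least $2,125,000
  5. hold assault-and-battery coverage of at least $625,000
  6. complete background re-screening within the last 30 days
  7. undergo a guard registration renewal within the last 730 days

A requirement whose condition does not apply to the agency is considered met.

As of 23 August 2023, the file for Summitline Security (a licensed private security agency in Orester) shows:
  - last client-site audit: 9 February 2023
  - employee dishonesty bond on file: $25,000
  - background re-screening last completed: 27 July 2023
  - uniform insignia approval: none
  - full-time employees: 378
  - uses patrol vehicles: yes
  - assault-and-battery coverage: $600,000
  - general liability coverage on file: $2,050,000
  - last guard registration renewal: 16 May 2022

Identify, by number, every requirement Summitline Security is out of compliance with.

1. client-site audit 195 days ago vs limit 180 → not met
2. condition 'uses patrol vehicles' holds; uniform insignia approval absent → not met
3. employee dishonesty bond $25,000 < $85,000 → not met
4. general liability coverage $2,050,000 < $2,125,000 → not met
5. assault-and-battery coverage $600,000 < $625,000 → not met
6. background re-screening 27 days ago vs limit 30 → met
7. guard registration renewal 464 days ago vs limit 730 → met
Not met: 1, 2, 3, 4, 5

1, 2, 3, 4, 5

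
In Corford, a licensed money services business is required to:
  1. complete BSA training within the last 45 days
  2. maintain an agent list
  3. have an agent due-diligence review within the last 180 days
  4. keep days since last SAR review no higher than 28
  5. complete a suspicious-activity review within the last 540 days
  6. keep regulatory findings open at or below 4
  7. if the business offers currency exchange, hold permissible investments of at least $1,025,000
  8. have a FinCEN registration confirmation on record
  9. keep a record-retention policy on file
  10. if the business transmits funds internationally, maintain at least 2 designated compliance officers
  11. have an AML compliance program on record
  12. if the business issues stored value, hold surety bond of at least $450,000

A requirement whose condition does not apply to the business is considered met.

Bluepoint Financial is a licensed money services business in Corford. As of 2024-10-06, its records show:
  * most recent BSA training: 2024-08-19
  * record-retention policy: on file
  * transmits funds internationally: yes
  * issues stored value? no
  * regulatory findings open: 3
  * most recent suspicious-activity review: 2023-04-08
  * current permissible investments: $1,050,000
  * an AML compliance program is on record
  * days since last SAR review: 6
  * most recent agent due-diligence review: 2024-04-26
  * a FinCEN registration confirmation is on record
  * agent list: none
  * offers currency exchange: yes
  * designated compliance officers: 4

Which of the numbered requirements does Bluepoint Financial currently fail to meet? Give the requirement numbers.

1. BSA training 48 days ago vs limit 45 → not met
2. agent list absent → not met
3. agent due-diligence review 163 days ago vs limit 180 → met
4. days since last SAR review 6 ≤ 28 → met
5. suspicious-activity review 547 days ago vs limit 540 → not met
6. regulatory findings open 3 ≤ 4 → met
7. condition 'offers currency exchange' holds; permissible investments $1,050,000 ≥ $1,025,000 → met
8. FinCEN registration confirmation present → met
9. record-retention policy present → met
10. condition 'transmits funds internationally' holds; designated compliance officers 4 ≥ 2 → met
11. AML compliance program present → met
12. condition 'issues stored value' does not hold → requirement n/a → met
Not met: 1, 2, 5

1, 2, 5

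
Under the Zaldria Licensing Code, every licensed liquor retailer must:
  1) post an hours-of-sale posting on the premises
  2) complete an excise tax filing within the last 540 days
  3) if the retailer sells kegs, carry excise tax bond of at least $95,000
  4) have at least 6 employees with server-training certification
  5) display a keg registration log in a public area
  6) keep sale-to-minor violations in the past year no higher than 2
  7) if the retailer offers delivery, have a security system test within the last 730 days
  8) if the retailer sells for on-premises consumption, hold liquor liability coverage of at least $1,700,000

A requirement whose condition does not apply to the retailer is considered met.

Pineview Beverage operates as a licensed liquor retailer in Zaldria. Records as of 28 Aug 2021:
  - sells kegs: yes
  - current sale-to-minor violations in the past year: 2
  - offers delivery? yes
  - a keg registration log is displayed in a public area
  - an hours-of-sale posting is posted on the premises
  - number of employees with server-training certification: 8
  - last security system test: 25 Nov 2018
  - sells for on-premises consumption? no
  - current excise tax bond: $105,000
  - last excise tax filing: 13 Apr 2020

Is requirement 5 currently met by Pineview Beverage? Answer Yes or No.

Yes

5. keg registration log present → met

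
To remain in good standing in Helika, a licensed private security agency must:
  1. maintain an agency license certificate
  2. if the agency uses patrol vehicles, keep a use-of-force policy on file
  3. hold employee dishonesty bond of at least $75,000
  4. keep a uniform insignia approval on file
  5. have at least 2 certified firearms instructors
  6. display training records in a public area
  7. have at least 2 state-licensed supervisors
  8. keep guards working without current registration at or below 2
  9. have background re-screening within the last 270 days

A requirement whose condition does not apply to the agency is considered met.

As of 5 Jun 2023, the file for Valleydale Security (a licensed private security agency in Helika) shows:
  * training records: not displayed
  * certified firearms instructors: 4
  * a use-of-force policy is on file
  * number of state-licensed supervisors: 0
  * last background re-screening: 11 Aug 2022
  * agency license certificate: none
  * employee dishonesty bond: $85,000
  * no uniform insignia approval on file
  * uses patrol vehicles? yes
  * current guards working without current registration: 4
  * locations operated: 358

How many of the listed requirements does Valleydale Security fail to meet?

1. agency license certificate absent → not met
2. condition 'uses patrol vehicles' holds; use-of-force policy present → met
3. employee dishonesty bond $85,000 ≥ $75,000 → met
4. uniform insignia approval absent → not met
5. certified firearms instructors 4 ≥ 2 → met
6. training records absent → not met
7. state-licensed supervisors 0 < 2 → not met
8. guards working without current registration 4 > 2 → not met
9. background re-screening 298 days ago vs limit 270 → not met
Not met: 6 of 9

6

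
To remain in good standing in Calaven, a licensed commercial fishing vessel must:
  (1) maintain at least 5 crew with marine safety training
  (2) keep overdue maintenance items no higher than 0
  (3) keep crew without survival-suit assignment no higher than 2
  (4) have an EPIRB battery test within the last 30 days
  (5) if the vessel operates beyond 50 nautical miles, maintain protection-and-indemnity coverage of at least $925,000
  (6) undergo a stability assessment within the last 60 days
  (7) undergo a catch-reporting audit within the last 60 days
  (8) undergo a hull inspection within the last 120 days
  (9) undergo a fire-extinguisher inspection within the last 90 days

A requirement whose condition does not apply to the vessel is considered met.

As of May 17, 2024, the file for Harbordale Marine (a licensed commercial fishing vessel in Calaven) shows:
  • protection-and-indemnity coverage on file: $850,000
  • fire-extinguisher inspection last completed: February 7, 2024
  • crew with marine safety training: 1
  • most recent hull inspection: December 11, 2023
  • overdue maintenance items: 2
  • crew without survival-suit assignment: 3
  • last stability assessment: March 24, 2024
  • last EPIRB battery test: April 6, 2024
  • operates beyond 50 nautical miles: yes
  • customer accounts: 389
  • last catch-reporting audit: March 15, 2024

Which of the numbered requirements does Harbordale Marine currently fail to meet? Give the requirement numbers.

1. crew with marine safety training 1 < 5 → not met
2. overdue maintenance items 2 > 0 → not met
3. crew without survival-suit assignment 3 > 2 → not met
4. EPIRB battery test 41 days ago vs limit 30 → not met
5. condition 'operates beyond 50 nautical miles' holds; protection-and-indemnity coverage $850,000 < $925,000 → not met
6. stability assessment 54 days ago vs limit 60 → met
7. catch-reporting audit 63 days ago vs limit 60 → not met
8. hull inspection 158 days ago vs limit 120 → not met
9. fire-extinguisher inspection 100 days ago vs limit 90 → not met
Not met: 1, 2, 3, 4, 5, 7, 8, 9

1, 2, 3, 4, 5, 7, 8, 9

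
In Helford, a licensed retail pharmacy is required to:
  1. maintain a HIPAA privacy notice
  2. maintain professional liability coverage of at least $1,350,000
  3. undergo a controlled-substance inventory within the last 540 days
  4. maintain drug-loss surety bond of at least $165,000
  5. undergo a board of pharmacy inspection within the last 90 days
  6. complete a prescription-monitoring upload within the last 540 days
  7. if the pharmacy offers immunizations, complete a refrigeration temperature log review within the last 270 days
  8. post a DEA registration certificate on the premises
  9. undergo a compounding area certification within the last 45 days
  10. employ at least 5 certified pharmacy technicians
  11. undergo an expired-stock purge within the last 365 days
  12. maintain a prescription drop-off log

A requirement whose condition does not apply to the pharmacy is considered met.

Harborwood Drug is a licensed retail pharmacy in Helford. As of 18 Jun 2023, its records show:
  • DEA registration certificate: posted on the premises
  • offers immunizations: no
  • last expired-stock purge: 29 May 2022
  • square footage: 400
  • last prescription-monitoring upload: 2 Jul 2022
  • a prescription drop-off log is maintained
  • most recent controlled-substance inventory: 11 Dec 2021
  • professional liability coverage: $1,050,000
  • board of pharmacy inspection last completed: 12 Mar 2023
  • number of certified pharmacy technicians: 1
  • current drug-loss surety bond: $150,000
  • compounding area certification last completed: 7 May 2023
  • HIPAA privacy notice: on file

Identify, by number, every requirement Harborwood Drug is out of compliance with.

2, 3, 4, 5, 10, 11

1. HIPAA privacy notice present → met
2. professional liability coverage $1,050,000 < $1,350,000 → not met
3. controlled-substance inventory 554 days ago vs limit 540 → not met
4. drug-loss surety bond $150,000 < $165,000 → not met
5. board of pharmacy inspection 98 days ago vs limit 90 → not met
6. prescription-monitoring upload 351 days ago vs limit 540 → met
7. condition 'offers immunizations' does not hold → requirement n/a → met
8. DEA registration certificate present → met
9. compounding area certification 42 days ago vs limit 45 → met
10. certified pharmacy technicians 1 < 5 → not met
11. expired-stock purge 385 days ago vs limit 365 → not met
12. prescription drop-off log present → met
Not met: 2, 3, 4, 5, 10, 11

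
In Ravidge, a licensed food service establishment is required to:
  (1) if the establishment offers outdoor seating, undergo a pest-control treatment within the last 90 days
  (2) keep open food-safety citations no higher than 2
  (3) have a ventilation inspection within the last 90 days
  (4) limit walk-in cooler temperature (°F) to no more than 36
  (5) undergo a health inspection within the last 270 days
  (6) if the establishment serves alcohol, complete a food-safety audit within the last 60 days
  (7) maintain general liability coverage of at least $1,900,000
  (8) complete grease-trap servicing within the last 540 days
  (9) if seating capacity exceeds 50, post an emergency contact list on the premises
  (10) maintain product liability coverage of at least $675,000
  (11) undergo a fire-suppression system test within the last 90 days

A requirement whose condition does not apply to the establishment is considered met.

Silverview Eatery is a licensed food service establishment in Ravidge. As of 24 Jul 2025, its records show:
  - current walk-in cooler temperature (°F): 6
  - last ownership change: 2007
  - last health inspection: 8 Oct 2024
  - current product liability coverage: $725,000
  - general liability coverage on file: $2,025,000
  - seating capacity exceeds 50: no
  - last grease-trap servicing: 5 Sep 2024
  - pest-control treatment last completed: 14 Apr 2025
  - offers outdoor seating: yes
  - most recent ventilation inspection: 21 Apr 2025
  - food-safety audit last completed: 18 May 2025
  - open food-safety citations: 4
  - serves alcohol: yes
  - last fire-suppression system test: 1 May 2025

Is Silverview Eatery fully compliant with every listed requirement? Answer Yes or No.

1. condition 'offers outdoor seating' holds; pest-control treatment 101 days ago vs limit 90 → not met
2. open food-safety citations 4 > 2 → not met
3. ventilation inspection 94 days ago vs limit 90 → not met
4. walk-in cooler temperature (°F) 6 ≤ 36 → met
5. health inspection 289 days ago vs limit 270 → not met
6. condition 'serves alcohol' holds; food-safety audit 67 days ago vs limit 60 → not met
7. general liability coverage $2,025,000 ≥ $1,900,000 → met
8. grease-trap servicing 322 days ago vs limit 540 → met
9. condition 'seating capacity exceeds 50' does not hold → requirement n/a → met
10. product liability coverage $725,000 ≥ $675,000 → met
11. fire-suppression system test 84 days ago vs limit 90 → met
Not met: 1, 2, 3, 5, 6

No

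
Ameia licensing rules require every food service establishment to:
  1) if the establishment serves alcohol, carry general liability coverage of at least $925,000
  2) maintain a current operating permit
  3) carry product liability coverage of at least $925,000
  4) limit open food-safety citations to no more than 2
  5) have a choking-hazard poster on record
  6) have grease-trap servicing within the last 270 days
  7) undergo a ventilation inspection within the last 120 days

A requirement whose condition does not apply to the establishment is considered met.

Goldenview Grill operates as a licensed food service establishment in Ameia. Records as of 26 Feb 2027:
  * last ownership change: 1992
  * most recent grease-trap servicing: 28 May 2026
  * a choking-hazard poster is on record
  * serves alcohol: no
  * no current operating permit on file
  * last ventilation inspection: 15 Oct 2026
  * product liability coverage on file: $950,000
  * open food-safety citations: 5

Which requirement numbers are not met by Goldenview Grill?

1. condition 'serves alcohol' does not hold → requirement n/a → met
2. current operating permit absent → not met
3. product liability coverage $950,000 ≥ $925,000 → met
4. open food-safety citations 5 > 2 → not met
5. choking-hazard poster present → met
6. grease-trap servicing 274 days ago vs limit 270 → not met
7. ventilation inspection 134 days ago vs limit 120 → not met
Not met: 2, 4, 6, 7

2, 4, 6, 7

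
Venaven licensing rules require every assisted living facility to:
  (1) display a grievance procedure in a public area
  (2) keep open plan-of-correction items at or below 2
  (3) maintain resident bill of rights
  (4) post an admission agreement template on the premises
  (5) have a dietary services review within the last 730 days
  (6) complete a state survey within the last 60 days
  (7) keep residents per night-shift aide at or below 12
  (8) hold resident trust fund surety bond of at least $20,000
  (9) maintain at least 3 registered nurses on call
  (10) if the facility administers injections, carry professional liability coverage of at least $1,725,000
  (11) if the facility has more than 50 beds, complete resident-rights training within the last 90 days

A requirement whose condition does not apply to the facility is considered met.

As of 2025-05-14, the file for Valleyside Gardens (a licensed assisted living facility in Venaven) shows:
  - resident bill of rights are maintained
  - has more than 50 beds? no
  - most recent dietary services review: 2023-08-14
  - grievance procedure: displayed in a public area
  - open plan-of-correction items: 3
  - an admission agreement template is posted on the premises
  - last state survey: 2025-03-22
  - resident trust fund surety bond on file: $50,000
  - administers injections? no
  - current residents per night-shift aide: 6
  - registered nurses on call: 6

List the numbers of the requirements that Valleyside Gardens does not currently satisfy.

2

1. grievance procedure present → met
2. open plan-of-correction items 3 > 2 → not met
3. resident bill of rights present → met
4. admission agreement template present → met
5. dietary services review 639 days ago vs limit 730 → met
6. state survey 53 days ago vs limit 60 → met
7. residents per night-shift aide 6 ≤ 12 → met
8. resident trust fund surety bond $50,000 ≥ $20,000 → met
9. registered nurses on call 6 ≥ 3 → met
10. condition 'administers injections' does not hold → requirement n/a → met
11. condition 'has more than 50 beds' does not hold → requirement n/a → met
Not met: 2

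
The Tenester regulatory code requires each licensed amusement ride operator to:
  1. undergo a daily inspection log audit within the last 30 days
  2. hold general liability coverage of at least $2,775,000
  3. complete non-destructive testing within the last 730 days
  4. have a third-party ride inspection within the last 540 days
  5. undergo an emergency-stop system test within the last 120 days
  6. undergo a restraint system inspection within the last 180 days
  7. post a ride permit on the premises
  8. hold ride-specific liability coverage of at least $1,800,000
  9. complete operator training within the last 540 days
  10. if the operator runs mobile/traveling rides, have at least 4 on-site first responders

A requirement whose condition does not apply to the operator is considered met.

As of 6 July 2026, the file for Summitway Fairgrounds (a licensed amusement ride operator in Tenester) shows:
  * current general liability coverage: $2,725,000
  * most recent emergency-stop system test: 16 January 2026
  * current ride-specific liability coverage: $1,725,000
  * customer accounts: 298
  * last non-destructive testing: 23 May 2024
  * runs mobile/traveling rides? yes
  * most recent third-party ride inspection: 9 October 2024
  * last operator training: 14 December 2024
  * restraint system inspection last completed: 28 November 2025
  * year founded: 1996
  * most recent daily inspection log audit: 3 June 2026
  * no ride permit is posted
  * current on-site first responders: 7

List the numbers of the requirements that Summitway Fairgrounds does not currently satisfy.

1, 2, 3, 4, 5, 6, 7, 8, 9

1. daily inspection log audit 33 days ago vs limit 30 → not met
2. general liability coverage $2,725,000 < $2,775,000 → not met
3. non-destructive testing 774 days ago vs limit 730 → not met
4. third-party ride inspection 635 days ago vs limit 540 → not met
5. emergency-stop system test 171 days ago vs limit 120 → not met
6. restraint system inspection 220 days ago vs limit 180 → not met
7. ride permit absent → not met
8. ride-specific liability coverage $1,725,000 < $1,800,000 → not met
9. operator training 569 days ago vs limit 540 → not met
10. condition 'runs mobile/traveling rides' holds; on-site first responders 7 ≥ 4 → met
Not met: 1, 2, 3, 4, 5, 6, 7, 8, 9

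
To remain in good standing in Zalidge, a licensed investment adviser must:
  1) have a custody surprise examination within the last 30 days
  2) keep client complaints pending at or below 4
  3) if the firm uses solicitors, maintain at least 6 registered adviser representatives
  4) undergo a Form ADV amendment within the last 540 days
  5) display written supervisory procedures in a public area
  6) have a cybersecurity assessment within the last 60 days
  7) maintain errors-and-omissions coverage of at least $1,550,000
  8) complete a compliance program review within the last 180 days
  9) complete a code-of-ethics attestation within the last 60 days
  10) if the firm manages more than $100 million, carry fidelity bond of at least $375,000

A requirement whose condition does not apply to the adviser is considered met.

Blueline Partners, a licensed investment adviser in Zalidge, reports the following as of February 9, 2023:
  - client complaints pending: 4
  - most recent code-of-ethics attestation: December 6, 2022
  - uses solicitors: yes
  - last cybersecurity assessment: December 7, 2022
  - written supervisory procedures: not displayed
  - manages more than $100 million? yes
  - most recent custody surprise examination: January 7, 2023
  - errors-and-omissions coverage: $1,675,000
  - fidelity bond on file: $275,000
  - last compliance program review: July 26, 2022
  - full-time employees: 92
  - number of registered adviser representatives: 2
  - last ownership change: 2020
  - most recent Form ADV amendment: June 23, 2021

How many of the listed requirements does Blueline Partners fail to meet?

8

1. custody surprise examination 33 days ago vs limit 30 → not met
2. client complaints pending 4 ≤ 4 → met
3. condition 'uses solicitors' holds; registered adviser representatives 2 < 6 → not met
4. Form ADV amendment 596 days ago vs limit 540 → not met
5. written supervisory procedures absent → not met
6. cybersecurity assessment 64 days ago vs limit 60 → not met
7. errors-and-omissions coverage $1,675,000 ≥ $1,550,000 → met
8. compliance program review 198 days ago vs limit 180 → not met
9. code-of-ethics attestation 65 days ago vs limit 60 → not met
10. condition 'manages more than $100 million' holds; fidelity bond $275,000 < $375,000 → not met
Not met: 8 of 10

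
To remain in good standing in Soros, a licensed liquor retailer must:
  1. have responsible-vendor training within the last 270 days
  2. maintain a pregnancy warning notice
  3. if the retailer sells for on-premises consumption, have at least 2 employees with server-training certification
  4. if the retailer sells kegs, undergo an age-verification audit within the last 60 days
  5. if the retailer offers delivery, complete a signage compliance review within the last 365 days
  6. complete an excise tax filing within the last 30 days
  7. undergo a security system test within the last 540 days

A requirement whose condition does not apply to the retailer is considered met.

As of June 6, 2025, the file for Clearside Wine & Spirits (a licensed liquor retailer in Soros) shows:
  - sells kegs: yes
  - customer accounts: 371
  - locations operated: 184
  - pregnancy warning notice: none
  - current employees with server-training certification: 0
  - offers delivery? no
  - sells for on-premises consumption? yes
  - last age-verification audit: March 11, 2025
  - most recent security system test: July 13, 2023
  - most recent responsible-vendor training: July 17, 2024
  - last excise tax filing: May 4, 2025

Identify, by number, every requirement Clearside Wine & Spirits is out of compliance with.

1. responsible-vendor training 324 days ago vs limit 270 → not met
2. pregnancy warning notice absent → not met
3. condition 'sells for on-premises consumption' holds; employees with server-training certification 0 < 2 → not met
4. condition 'sells kegs' holds; age-verification audit 87 days ago vs limit 60 → not met
5. condition 'offers delivery' does not hold → requirement n/a → met
6. excise tax filing 33 days ago vs limit 30 → not met
7. security system test 694 days ago vs limit 540 → not met
Not met: 1, 2, 3, 4, 6, 7

1, 2, 3, 4, 6, 7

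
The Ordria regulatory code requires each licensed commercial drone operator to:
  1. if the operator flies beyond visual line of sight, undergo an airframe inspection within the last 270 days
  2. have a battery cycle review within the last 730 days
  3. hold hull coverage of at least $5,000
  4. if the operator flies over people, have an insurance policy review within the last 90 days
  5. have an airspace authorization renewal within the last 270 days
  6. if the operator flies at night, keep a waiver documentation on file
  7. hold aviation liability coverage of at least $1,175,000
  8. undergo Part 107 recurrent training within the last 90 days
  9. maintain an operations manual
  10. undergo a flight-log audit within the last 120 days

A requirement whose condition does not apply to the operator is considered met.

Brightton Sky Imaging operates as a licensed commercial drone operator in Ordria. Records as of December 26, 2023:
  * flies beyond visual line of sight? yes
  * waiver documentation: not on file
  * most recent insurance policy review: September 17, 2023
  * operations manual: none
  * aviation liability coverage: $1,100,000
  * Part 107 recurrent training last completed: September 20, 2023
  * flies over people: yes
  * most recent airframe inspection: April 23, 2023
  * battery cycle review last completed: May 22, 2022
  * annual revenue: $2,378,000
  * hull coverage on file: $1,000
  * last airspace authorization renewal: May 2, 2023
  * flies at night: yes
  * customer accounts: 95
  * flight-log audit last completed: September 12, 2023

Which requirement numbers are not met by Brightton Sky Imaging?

1. condition 'flies beyond visual line of sight' holds; airframe inspection 247 days ago vs limit 270 → met
2. battery cycle review 583 days ago vs limit 730 → met
3. hull coverage $1,000 < $5,000 → not met
4. condition 'flies over people' holds; insurance policy review 100 days ago vs limit 90 → not met
5. airspace authorization renewal 238 days ago vs limit 270 → met
6. condition 'flies at night' holds; waiver documentation absent → not met
7. aviation liability coverage $1,100,000 < $1,175,000 → not met
8. Part 107 recurrent training 97 days ago vs limit 90 → not met
9. operations manual absent → not met
10. flight-log audit 105 days ago vs limit 120 → met
Not met: 3, 4, 6, 7, 8, 9

3, 4, 6, 7, 8, 9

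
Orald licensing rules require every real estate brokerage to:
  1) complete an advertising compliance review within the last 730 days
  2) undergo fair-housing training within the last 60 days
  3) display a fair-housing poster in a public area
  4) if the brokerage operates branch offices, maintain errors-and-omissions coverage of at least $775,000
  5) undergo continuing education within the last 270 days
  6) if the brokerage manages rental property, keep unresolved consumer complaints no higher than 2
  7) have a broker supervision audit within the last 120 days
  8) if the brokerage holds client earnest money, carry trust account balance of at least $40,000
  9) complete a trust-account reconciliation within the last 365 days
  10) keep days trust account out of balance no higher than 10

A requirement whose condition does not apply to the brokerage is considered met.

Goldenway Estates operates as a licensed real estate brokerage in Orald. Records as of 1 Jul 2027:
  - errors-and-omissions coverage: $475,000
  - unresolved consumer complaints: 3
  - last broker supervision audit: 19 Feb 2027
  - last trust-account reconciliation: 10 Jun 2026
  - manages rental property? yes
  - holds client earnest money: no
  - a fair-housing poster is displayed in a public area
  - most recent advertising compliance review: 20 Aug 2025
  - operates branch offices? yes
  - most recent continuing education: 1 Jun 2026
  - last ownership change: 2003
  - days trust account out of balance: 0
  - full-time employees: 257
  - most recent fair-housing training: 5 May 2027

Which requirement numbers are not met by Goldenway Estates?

4, 5, 6, 7, 9

1. advertising compliance review 680 days ago vs limit 730 → met
2. fair-housing training 57 days ago vs limit 60 → met
3. fair-housing poster present → met
4. condition 'operates branch offices' holds; errors-and-omissions coverage $475,000 < $775,000 → not met
5. continuing education 395 days ago vs limit 270 → not met
6. condition 'manages rental property' holds; unresolved consumer complaints 3 > 2 → not met
7. broker supervision audit 132 days ago vs limit 120 → not met
8. condition 'holds client earnest money' does not hold → requirement n/a → met
9. trust-account reconciliation 386 days ago vs limit 365 → not met
10. days trust account out of balance 0 ≤ 10 → met
Not met: 4, 5, 6, 7, 9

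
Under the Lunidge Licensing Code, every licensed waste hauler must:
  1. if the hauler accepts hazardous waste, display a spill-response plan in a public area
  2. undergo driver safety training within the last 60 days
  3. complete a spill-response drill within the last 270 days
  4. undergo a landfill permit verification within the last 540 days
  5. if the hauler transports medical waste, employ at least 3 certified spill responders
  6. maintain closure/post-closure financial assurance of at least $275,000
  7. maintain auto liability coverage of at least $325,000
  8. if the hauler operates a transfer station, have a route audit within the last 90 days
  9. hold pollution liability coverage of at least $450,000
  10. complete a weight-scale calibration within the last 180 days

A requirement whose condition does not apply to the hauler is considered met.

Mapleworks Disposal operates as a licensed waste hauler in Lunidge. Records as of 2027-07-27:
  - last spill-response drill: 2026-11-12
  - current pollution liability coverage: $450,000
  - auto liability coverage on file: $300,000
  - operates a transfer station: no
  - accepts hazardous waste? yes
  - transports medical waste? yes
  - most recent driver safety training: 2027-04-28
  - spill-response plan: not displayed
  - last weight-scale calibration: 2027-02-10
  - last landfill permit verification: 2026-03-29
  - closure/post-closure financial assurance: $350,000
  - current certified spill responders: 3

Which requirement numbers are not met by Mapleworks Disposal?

1, 2, 7

1. condition 'accepts hazardous waste' holds; spill-response plan absent → not met
2. driver safety training 90 days ago vs limit 60 → not met
3. spill-response drill 257 days ago vs limit 270 → met
4. landfill permit verification 485 days ago vs limit 540 → met
5. condition 'transports medical waste' holds; certified spill responders 3 ≥ 3 → met
6. closure/post-closure financial assurance $350,000 ≥ $275,000 → met
7. auto liability coverage $300,000 < $325,000 → not met
8. condition 'operates a transfer station' does not hold → requirement n/a → met
9. pollution liability coverage $450,000 ≥ $450,000 → met
10. weight-scale calibration 167 days ago vs limit 180 → met
Not met: 1, 2, 7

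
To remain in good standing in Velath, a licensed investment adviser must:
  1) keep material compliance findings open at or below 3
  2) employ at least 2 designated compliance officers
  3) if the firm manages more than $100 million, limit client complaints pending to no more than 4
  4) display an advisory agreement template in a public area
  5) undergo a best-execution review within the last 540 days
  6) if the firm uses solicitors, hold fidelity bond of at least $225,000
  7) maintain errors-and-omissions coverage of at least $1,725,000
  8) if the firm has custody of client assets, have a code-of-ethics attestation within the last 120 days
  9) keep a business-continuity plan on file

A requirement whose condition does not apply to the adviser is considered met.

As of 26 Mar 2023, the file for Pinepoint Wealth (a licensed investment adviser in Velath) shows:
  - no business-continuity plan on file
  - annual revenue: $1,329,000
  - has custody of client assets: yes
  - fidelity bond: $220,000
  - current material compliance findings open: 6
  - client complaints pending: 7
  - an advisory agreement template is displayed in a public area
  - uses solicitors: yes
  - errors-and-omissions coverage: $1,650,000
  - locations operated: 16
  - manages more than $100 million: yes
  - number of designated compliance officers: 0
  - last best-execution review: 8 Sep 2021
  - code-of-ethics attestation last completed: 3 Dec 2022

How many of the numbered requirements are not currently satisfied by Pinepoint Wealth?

7

1. material compliance findings open 6 > 3 → not met
2. designated compliance officers 0 < 2 → not met
3. condition 'manages more than $100 million' holds; client complaints pending 7 > 4 → not met
4. advisory agreement template present → met
5. best-execution review 564 days ago vs limit 540 → not met
6. condition 'uses solicitors' holds; fidelity bond $220,000 < $225,000 → not met
7. errors-and-omissions coverage $1,650,000 < $1,725,000 → not met
8. condition 'has custody of client assets' holds; code-of-ethics attestation 113 days ago vs limit 120 → met
9. business-continuity plan absent → not met
Not met: 7 of 9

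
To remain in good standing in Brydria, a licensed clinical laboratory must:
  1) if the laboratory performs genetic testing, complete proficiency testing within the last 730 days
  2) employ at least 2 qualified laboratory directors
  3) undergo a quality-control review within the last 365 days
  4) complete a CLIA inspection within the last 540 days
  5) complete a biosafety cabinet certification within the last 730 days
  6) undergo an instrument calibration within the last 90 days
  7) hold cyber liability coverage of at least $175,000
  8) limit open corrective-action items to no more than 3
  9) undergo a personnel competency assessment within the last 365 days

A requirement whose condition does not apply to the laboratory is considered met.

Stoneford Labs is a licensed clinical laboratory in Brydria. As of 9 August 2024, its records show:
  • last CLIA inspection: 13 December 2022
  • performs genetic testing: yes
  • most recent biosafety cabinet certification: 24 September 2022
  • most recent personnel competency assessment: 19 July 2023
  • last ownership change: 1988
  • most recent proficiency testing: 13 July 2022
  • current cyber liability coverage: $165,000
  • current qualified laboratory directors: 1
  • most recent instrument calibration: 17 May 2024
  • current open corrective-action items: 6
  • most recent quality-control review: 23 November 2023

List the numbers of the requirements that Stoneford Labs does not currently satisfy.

1, 2, 4, 7, 8, 9

1. condition 'performs genetic testing' holds; proficiency testing 758 days ago vs limit 730 → not met
2. qualified laboratory directors 1 < 2 → not met
3. quality-control review 260 days ago vs limit 365 → met
4. CLIA inspection 605 days ago vs limit 540 → not met
5. biosafety cabinet certification 685 days ago vs limit 730 → met
6. instrument calibration 84 days ago vs limit 90 → met
7. cyber liability coverage $165,000 < $175,000 → not met
8. open corrective-action items 6 > 3 → not met
9. personnel competency assessment 387 days ago vs limit 365 → not met
Not met: 1, 2, 4, 7, 8, 9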